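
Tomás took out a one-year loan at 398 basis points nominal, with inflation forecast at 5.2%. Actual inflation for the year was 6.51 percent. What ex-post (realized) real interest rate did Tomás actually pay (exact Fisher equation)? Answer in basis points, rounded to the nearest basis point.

-238 basis points

Ex-post: (1 + 0.0398)/(1 + 0.0651) − 1 = -2.3754%
So the realized real rate is -238 basis points.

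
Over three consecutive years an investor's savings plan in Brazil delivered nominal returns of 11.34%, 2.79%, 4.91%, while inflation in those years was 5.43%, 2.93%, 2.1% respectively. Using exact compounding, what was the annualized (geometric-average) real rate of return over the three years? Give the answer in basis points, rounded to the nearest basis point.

271 basis points

Nominal growth factor = 1.1134 × 1.0279 × 1.0491 = 1.20065704
Price-level growth factor = 1.0543 × 1.0293 × 1.0210 = 1.10798000
Real growth factor = 1.20065704 / 1.10798000 = 1.08364504
Annualized real rate = 1.08364504^(1/3) − 1 = 2.7139% → 271 basis points.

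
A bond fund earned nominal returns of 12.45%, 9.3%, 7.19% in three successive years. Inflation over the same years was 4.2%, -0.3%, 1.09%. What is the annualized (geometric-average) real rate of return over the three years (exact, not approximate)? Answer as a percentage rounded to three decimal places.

7.850%

Nominal growth factor = 1.1245 × 1.0930 × 1.0719 = 1.31744924
Price-level growth factor = 1.0420 × 0.9970 × 1.0109 = 1.05019773
Real growth factor = 1.31744924 / 1.05019773 = 1.25447733
Annualized real rate = 1.25447733^(1/3) − 1 = 7.8502% → 7.850%.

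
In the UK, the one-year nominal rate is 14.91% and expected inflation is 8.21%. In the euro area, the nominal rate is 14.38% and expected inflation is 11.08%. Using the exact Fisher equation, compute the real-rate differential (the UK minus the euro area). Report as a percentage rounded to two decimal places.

The UK: (1 + 0.1491)/(1 + 0.0821) − 1 = 6.1917%
The euro area: (1 + 0.1438)/(1 + 0.1108) − 1 = 2.9708%
Differential = 6.1917% − 2.9708% = 3.2208% → 3.22%.

3.22%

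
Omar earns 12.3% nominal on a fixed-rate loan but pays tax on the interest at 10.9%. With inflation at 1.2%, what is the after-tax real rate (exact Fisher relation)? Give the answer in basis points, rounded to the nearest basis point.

After-tax nominal return = 12.3% × (1 − 0.109) = 10.9593%.
1 + r = 1.109593 / 1.01200 = 1.096436
After-tax real rate = 1.096436 − 1 → 964 basis points.

964 basis points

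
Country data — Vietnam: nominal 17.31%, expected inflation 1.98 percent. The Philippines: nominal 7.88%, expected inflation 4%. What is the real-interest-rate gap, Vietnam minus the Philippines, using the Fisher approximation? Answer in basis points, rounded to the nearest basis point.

1145 basis points

Vietnam: 17.31% − 1.98% = 15.330%
The Philippines: 7.88% − 4% = 3.880%
Differential = 11.450% → 1145 basis points.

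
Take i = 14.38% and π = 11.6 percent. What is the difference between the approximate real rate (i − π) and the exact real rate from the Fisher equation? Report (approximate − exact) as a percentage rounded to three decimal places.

Approximate: r ≈ 14.380% − 11.600% = 2.7800%
Exact: (1 + 0.1438)/(1 + 0.1160) − 1 = 2.4910%
Error = 2.7800% − 2.4910% = 0.2890% → 0.289%.

0.289%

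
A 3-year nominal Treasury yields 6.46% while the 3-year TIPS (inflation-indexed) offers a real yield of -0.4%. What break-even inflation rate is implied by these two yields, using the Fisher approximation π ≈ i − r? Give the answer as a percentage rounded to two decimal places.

6.86%

π ≈ i − r = 6.46% − (-0.4%) → 6.86%.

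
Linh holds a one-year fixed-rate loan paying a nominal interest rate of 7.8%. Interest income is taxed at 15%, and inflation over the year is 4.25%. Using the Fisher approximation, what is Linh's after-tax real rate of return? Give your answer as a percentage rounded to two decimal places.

2.38%

After-tax nominal return = 7.8% × (1 − 0.15) = 6.6300%.
r ≈ 6.6300% − 4.25% → 2.38%.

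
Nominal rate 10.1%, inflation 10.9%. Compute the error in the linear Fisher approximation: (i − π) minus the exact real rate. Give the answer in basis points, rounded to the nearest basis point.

-8 basis points

Approximate: r ≈ 10.100% − 10.900% = -0.8000%
Exact: (1 + 0.1010)/(1 + 0.1090) − 1 = -0.7214%
Error = -0.8000% − (-0.7214%) = -0.0786% → -8 basis points.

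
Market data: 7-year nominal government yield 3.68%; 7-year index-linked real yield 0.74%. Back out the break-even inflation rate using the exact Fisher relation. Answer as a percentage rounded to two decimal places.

(1 + π) = (1 + i)/(1 + r) = 1.03680 / 1.00740 = 1.029184
Break-even inflation = 1.029184 − 1 → 2.92%.

2.92%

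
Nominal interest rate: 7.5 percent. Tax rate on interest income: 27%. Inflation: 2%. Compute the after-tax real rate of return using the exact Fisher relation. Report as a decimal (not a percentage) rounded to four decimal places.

After-tax nominal return = 7.5% × (1 − 0.27) = 5.4750%.
1 + r = 1.05475 / 1.02000 = 1.034069
After-tax real rate = 1.034069 − 1 → 0.0341.

0.0341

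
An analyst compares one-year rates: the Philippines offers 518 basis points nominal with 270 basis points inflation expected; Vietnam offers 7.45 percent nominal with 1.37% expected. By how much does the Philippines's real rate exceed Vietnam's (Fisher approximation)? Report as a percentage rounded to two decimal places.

-3.60%

The Philippines: 5.18% − 2.7% = 2.480%
Vietnam: 7.45% − 1.37% = 6.080%
Differential = -3.600% → -3.60%.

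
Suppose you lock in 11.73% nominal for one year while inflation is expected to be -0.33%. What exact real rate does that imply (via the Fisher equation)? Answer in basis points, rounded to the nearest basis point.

By the Fisher equation, 1 + r = (1 + i)/(1 + π).
1 + r = 1.11730 / 0.99670 = 1.120999
r = 1.120999 − 1 = 12.0999%, i.e. 1210 basis points.

1210 basis points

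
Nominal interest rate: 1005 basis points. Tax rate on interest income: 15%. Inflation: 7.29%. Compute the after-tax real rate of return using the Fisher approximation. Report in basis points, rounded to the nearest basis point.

125 basis points

After-tax nominal return = 10.05% × (1 − 0.15) = 8.5425%.
r ≈ 8.5425% − 7.29% → 125 basis points.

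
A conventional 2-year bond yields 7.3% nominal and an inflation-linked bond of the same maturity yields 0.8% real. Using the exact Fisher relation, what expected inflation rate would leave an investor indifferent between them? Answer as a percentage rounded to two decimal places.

6.45%

(1 + π) = (1 + i)/(1 + r) = 1.07300 / 1.00800 = 1.064484
Break-even inflation = 1.064484 − 1 → 6.45%.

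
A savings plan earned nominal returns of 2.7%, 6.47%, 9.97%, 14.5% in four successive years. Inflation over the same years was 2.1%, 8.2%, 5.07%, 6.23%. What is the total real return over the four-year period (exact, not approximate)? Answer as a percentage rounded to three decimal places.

11.660%

Nominal growth factor = 1.0270 × 1.0647 × 1.0997 × 1.1450 = 1.376821
Price-level growth factor = 1.0210 × 1.0820 × 1.0507 × 1.0623 = 1.233045
Real growth factor = 1.376821 / 1.233045 = 1.116602
Total real return = 1.116602 − 1 → 11.660%.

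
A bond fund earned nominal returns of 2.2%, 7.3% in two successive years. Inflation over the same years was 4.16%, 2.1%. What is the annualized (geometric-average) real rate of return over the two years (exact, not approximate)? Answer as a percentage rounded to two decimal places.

1.55%

Compound the nominal returns: 1.0220 × 1.0730 = 1.09660600.
Compound inflation: 1.0416 × 1.0210 = 1.06347360.
Deflate: 1.09660600 / 1.06347360 = 1.03115489.
Annualized real rate = 1.03115489^(1/2) − 1 = 1.5458% → 1.55%.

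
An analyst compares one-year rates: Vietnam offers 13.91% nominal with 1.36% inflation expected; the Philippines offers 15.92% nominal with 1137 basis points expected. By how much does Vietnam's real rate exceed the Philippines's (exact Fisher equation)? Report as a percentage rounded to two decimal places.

Vietnam: (1 + 0.1391)/(1 + 0.0136) − 1 = 12.3816%
The Philippines: (1 + 0.1592)/(1 + 0.1137) − 1 = 4.0855%
Differential = 12.3816% − 4.0855% = 8.2961% → 8.30%.

8.30%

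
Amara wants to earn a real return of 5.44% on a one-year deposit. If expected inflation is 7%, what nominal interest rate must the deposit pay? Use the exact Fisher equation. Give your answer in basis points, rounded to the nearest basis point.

1282 basis points

(1 + i) = (1 + r)(1 + π) = 1.05440 × 1.07000 = 1.128208
i = 1.128208 − 1, so the required nominal rate is 1282 basis points.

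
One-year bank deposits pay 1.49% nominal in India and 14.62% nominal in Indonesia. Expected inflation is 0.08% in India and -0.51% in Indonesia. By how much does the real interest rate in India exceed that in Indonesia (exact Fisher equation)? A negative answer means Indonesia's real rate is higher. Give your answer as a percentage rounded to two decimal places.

-13.80%

India: (1 + 0.0149)/(1 + 0.0008) − 1 = 1.4089%
Indonesia: (1 + 0.1462)/(1 − 0.0051) − 1 = 15.2076%
Differential = 1.4089% − 15.2076% = -13.7987% → -13.80%.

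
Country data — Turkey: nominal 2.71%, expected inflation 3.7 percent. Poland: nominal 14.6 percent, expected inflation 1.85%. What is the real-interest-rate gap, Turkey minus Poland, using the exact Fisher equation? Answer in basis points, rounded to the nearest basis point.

-1347 basis points

Turkey: (1 + 0.0271)/(1 + 0.0370) − 1 = -0.9547%
Poland: (1 + 0.1460)/(1 + 0.0185) − 1 = 12.5184%
Differential = -0.9547% − 12.5184% = -13.4731% → -1347 basis points.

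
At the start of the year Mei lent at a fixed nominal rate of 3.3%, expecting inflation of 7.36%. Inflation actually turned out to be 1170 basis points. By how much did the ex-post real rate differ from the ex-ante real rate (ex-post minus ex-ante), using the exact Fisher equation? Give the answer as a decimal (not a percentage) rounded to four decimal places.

Ex-ante: (1 + 0.0330)/(1 + 0.0736) − 1 = -3.7817%
Ex-post: (1 + 0.0330)/(1 + 0.1170) − 1 = -7.5201%
Difference (ex-post − ex-ante) = -3.7385% → -0.0374.

-0.0374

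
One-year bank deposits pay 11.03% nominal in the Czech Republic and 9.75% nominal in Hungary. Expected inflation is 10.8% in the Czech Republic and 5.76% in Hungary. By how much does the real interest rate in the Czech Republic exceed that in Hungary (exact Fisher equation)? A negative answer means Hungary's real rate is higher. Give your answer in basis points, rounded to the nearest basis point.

-357 basis points

The Czech Republic: (1 + 0.1103)/(1 + 0.1080) − 1 = 0.2076%
Hungary: (1 + 0.0975)/(1 + 0.0576) − 1 = 3.7727%
Differential = 0.2076% − 3.7727% = -3.5651% → -357 basis points.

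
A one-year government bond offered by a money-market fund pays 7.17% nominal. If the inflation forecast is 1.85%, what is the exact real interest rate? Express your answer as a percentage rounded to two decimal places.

By the Fisher identity, 1 + r = (1 + i)/(1 + π).
1 + r = 1.07170 / 1.01850 = 1.052234
r = 1.052234 − 1 = 5.2234%, i.e. 5.22%.

5.22%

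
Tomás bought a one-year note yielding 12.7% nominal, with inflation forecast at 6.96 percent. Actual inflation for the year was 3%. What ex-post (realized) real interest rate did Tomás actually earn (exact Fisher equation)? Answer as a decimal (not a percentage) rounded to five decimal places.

Ex-post: (1 + 0.1270)/(1 + 0.0300) − 1 = 9.41748%
So the realized real rate is 0.09417.

0.09417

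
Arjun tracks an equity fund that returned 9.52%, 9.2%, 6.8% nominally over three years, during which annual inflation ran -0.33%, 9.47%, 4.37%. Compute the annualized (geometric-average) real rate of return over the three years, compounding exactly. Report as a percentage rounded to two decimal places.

3.90%

Nominal growth factor = 1.0952 × 1.0920 × 1.0680 = 1.27728357
Price-level growth factor = 0.9967 × 1.0947 × 1.0437 = 1.13876801
Real growth factor = 1.27728357 / 1.13876801 = 1.12163633
Annualized real rate = 1.12163633^(1/3) − 1 = 3.9004% → 3.90%.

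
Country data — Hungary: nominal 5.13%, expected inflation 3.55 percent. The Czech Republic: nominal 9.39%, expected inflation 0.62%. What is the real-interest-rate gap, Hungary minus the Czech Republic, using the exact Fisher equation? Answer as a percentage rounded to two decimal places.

-7.19%

Hungary: (1 + 0.0513)/(1 + 0.0355) − 1 = 1.5258%
The Czech Republic: (1 + 0.0939)/(1 + 0.0062) − 1 = 8.7160%
Differential = 1.5258% − 8.7160% = -7.1901% → -7.19%.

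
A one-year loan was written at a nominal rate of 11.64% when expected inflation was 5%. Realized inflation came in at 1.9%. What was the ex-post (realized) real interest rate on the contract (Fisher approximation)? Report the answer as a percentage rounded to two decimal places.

9.74%

Ex-post: 11.64% − 1.9% = 9.740%
So the realized real rate is 9.74%.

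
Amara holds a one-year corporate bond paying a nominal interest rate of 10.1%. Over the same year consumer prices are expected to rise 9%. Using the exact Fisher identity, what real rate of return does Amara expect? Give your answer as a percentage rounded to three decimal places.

1.009%

1 + r = 1.10100 / 1.09000 = 1.010092
r = 1.010092 − 1 = 1.0092%, i.e. 1.009%.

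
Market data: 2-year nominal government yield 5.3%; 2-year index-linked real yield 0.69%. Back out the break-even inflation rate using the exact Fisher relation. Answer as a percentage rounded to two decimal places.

(1 + π) = (1 + i)/(1 + r) = 1.05300 / 1.00690 = 1.045784
Break-even inflation = 1.045784 − 1 → 4.58%.

4.58%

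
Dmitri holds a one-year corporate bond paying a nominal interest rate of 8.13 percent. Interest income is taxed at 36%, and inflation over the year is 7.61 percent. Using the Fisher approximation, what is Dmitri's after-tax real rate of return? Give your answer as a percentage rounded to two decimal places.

After-tax nominal return = 8.13% × (1 − 0.36) = 5.2032%.
r ≈ 5.2032% − 7.61% → -2.41%.

-2.41%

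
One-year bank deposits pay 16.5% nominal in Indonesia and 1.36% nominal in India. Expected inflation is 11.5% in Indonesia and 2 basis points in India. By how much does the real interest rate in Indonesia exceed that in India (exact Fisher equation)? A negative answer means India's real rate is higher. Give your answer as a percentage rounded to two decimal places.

Indonesia: (1 + 0.1650)/(1 + 0.1150) − 1 = 4.4843%
India: (1 + 0.0136)/(1 + 0.0002) − 1 = 1.3397%
Differential = 4.4843% − 1.3397% = 3.1446% → 3.14%.

3.14%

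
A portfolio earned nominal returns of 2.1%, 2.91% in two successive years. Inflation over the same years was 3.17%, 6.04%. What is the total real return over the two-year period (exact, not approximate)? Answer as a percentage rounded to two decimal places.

Compound the nominal returns: 1.0210 × 1.0291 = 1.050711.
Compound inflation: 1.0317 × 1.0604 = 1.094015.
Deflate: 1.050711 / 1.094015 = 0.960418.
Total real return = 0.960418 − 1 → -3.96%.

-3.96%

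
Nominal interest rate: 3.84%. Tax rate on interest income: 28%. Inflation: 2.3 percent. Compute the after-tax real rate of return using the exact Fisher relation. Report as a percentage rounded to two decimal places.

After-tax nominal return = 3.84% × (1 − 0.28) = 2.7648%.
1 + r = 1.027648 / 1.02300 = 1.004543
After-tax real rate = 1.004543 − 1 → 0.45%.

0.45%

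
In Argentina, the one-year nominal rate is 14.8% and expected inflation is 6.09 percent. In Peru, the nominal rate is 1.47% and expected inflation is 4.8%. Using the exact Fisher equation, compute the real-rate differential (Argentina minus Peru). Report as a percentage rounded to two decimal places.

11.39%

Argentina: (1 + 0.1480)/(1 + 0.0609) − 1 = 8.2100%
Peru: (1 + 0.0147)/(1 + 0.0480) − 1 = -3.1775%
Differential = 8.2100% − (-3.1775%) = 11.3875% → 11.39%.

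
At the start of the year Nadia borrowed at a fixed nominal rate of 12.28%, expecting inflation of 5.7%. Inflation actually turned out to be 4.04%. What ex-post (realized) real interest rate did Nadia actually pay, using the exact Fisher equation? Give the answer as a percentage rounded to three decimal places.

Ex-post: (1 + 0.1228)/(1 + 0.0404) − 1 = 7.9200%
So the realized real rate is 7.920%.

7.920%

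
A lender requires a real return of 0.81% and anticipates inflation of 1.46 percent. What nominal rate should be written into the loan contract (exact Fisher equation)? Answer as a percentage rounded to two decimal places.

(1 + i) = (1 + r)(1 + π) = 1.00810 × 1.01460 = 1.02281826
i = 1.02281826 − 1, so the required nominal rate is 2.28%.

2.28%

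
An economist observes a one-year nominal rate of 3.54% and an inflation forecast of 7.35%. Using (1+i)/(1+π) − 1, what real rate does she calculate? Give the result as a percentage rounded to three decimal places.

By the Fisher relation, 1 + r = (1 + i)/(1 + π).
1 + r = 1.03540 / 1.07350 = 0.964509
r = 0.964509 − 1 = -3.5491%, i.e. -3.549%.

-3.549%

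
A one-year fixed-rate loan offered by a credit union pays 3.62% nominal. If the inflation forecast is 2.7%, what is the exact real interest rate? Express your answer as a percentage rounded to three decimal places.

0.896%

By the Fisher identity, 1 + r = (1 + i)/(1 + π).
1 + r = 1.03620 / 1.02700 = 1.008958
r = 1.008958 − 1 = 0.8958%, i.e. 0.896%.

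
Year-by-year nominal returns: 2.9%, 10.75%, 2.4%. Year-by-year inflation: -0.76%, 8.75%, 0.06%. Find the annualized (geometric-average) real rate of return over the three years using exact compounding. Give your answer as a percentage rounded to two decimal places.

2.62%

Nominal growth factor = 1.0290 × 1.1075 × 1.0240 = 1.16696832
Price-level growth factor = 0.9924 × 1.0875 × 1.0006 = 1.07988254
Real growth factor = 1.16696832 / 1.07988254 = 1.08064375
Annualized real rate = 1.08064375^(1/3) − 1 = 2.6189% → 2.62%.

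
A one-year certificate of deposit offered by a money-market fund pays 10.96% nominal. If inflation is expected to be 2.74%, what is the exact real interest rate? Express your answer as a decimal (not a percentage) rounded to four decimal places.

0.0800

1 + r = 1.10960 / 1.02740 = 1.080008
r = 1.080008 − 1 = 8.0008%, i.e. 0.0800.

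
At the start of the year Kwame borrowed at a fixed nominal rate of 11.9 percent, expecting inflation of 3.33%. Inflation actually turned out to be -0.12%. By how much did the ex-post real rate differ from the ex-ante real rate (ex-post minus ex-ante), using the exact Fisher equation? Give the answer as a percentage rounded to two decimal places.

3.74%

Ex-ante: (1 + 0.1190)/(1 + 0.0333) − 1 = 8.2938%
Ex-post: (1 + 0.1190)/(1 − 0.0012) − 1 = 12.0344%
Difference (ex-post − ex-ante) = 3.7406% → 3.74%.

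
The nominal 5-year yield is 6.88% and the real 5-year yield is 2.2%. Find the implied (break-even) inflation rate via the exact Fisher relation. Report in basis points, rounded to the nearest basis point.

(1 + π) = (1 + i)/(1 + r) = 1.06880 / 1.02200 = 1.045793
Break-even inflation = 1.045793 − 1 → 458 basis points.

458 basis points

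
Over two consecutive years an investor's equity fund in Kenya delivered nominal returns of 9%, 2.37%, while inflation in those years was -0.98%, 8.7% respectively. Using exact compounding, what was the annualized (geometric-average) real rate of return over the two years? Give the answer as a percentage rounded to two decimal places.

1.82%

Compound the nominal returns: 1.0900 × 1.0237 = 1.11583300.
Compound inflation: 0.9902 × 1.0870 = 1.07634740.
Deflate: 1.11583300 / 1.07634740 = 1.03668481.
Annualized real rate = 1.03668481^(1/2) − 1 = 1.8177% → 1.82%.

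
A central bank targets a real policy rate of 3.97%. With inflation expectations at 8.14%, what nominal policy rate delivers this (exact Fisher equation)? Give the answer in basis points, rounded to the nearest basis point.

(1 + i) = (1 + r)(1 + π) = 1.03970 × 1.08140 = 1.12433158
i = 1.12433158 − 1, so the required nominal rate is 1243 basis points.

1243 basis points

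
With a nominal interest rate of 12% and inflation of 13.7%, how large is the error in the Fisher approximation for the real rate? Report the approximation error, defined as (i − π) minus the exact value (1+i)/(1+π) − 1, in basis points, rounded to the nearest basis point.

Approximate: r ≈ 12.000% − 13.700% = -1.7000%
Exact: (1 + 0.1200)/(1 + 0.1370) − 1 = -1.4952%
Error = -1.7000% − (-1.4952%) = -0.2048% → -20 basis points.

-20 basis points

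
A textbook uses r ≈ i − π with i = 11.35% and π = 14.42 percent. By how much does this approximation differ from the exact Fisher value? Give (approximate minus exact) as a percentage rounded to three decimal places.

Approximate: r ≈ 11.350% − 14.420% = -3.0700%
Exact: (1 + 0.1135)/(1 + 0.1442) − 1 = -2.6831%
Error = -3.0700% − (-2.6831%) = -0.3869% → -0.387%.

-0.387%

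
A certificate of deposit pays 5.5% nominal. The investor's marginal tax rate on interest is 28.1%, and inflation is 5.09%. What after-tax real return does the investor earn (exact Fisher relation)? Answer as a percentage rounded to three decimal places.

After-tax nominal return = 5.5% × (1 − 0.281) = 3.9545%.
1 + r = 1.039545 / 1.05090 = 0.98919498
After-tax real rate = 0.98919498 − 1 → -1.081%.

-1.081%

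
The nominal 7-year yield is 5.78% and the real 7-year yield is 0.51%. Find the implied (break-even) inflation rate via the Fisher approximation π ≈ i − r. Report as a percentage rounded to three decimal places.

5.270%

π ≈ i − r = 5.78% − 0.51% → 5.270%.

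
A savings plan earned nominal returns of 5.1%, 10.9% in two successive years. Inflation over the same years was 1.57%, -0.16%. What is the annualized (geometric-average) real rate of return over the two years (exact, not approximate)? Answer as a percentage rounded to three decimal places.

7.209%

Compound the nominal returns: 1.0510 × 1.1090 = 1.16555900.
Compound inflation: 1.0157 × 0.9984 = 1.01407488.
Deflate: 1.16555900 / 1.01407488 = 1.14938159.
Annualized real rate = 1.14938159^(1/2) − 1 = 7.2092% → 7.209%.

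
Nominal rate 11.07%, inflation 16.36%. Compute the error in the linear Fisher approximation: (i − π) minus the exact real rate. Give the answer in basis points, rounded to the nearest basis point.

-74 basis points

Approximate: r ≈ 11.070% − 16.360% = -5.2900%
Exact: (1 + 0.1107)/(1 + 0.1636) − 1 = -4.5462%
Error = -5.2900% − (-4.5462%) = -0.7438% → -74 basis points.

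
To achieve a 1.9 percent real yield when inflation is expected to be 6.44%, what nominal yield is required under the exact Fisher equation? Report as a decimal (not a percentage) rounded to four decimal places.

0.0846

(1 + i) = (1 + r)(1 + π) = 1.01900 × 1.06440 = 1.0846236
i = 1.0846236 − 1, so the required nominal rate is 0.0846.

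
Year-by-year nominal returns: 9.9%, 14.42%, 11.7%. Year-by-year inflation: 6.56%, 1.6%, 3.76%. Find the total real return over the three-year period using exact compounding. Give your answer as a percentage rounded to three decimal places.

25.036%

Nominal growth factor = 1.0990 × 1.1442 × 1.1170 = 1.404600
Price-level growth factor = 1.0656 × 1.0160 × 1.0376 = 1.123357
Real growth factor = 1.404600 / 1.123357 = 1.250360
Total real return = 1.250360 − 1 → 25.036%.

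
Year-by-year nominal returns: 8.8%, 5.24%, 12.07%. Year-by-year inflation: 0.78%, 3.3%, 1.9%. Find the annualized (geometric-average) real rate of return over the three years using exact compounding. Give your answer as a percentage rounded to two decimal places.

6.55%

Nominal growth factor = 1.0880 × 1.0524 × 1.1207 = 1.28321405
Price-level growth factor = 1.0078 × 1.0330 × 1.0190 = 1.06083749
Real growth factor = 1.28321405 / 1.06083749 = 1.20962359
Annualized real rate = 1.20962359^(1/3) − 1 = 6.5492% → 6.55%.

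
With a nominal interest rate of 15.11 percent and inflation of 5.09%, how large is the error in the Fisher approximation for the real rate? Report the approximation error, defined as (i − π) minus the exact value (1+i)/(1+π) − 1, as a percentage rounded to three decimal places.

0.485%

Approximate: r ≈ 15.110% − 5.090% = 10.0200%
Exact: (1 + 0.1511)/(1 + 0.0509) − 1 = 9.5347%
Error = 10.0200% − 9.5347% = 0.4853% → 0.485%.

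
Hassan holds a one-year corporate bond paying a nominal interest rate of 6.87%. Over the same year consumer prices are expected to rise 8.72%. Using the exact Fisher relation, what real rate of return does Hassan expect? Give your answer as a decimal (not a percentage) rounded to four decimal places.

-0.0170

By the Fisher relation, 1 + r = (1 + i)/(1 + π).
1 + r = 1.06870 / 1.08720 = 0.982984
r = 0.982984 − 1 = -1.7016%, i.e. -0.0170.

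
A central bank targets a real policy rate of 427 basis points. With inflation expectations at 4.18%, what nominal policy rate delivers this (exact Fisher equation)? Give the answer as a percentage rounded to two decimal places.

(1 + i) = (1 + r)(1 + π) = 1.04270 × 1.04180 = 1.08628486
i = 1.08628486 − 1, so the required nominal rate is 8.63%.

8.63%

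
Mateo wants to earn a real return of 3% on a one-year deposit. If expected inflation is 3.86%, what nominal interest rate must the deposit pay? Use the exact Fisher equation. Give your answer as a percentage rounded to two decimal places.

6.98%

(1 + i) = (1 + r)(1 + π) = 1.03000 × 1.03860 = 1.069758
i = 1.069758 − 1, so the required nominal rate is 6.98%.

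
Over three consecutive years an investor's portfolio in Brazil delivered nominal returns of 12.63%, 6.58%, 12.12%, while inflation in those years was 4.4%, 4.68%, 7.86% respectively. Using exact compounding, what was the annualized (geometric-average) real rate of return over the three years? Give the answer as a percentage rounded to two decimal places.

Nominal growth factor = 1.1263 × 1.0658 × 1.1212 = 1.34590030
Price-level growth factor = 1.0440 × 1.0468 × 1.0786 = 1.17875793
Real growth factor = 1.34590030 / 1.17875793 = 1.14179533
Annualized real rate = 1.14179533^(1/3) − 1 = 4.5192% → 4.52%.

4.52%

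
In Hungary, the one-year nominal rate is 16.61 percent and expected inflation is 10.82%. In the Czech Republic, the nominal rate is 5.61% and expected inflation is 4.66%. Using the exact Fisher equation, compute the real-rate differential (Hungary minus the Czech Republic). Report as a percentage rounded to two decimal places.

Hungary: (1 + 0.1661)/(1 + 0.1082) − 1 = 5.2247%
The Czech Republic: (1 + 0.0561)/(1 + 0.0466) − 1 = 0.9077%
Differential = 5.2247% − 0.9077% = 4.3170% → 4.32%.

4.32%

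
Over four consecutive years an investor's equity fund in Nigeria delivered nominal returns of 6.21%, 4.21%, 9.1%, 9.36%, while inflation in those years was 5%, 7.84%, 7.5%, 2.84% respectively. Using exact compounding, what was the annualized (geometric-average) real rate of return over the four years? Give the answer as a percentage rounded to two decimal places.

Compound the nominal returns: 1.0621 × 1.0421 × 1.0910 × 1.0936 = 1.32055975.
Compound inflation: 1.0500 × 1.0784 × 1.0750 × 1.0284 = 1.25181373.
Deflate: 1.32055975 / 1.25181373 = 1.05491713.
Annualized real rate = 1.05491713^(1/4) − 1 = 1.3455% → 1.35%.

1.35%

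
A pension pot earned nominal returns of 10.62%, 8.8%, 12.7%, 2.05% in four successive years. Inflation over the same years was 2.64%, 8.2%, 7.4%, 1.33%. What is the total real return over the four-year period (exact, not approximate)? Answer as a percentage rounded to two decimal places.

14.53%

Compound the nominal returns: 1.1062 × 1.0880 × 1.1270 × 1.0205 = 1.384202.
Compound inflation: 1.0264 × 1.0820 × 1.0740 × 1.0133 = 1.208610.
Deflate: 1.384202 / 1.208610 = 1.145284.
Total real return = 1.145284 − 1 → 14.53%.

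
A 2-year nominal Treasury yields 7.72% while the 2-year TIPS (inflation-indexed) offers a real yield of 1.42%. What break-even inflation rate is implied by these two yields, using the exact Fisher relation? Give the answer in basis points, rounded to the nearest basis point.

(1 + π) = (1 + i)/(1 + r) = 1.07720 / 1.01420 = 1.062118
Break-even inflation = 1.062118 − 1 → 621 basis points.

621 basis points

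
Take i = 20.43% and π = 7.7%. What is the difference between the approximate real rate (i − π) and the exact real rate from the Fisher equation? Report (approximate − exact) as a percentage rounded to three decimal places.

0.910%

Approximate: r ≈ 20.430% − 7.700% = 12.7300%
Exact: (1 + 0.2043)/(1 + 0.0770) − 1 = 11.8199%
Error = 12.7300% − 11.8199% = 0.9101% → 0.910%.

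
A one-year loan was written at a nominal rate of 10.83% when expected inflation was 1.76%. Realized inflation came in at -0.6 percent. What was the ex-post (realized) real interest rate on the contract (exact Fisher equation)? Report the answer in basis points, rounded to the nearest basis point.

1150 basis points

Ex-post: (1 + 0.1083)/(1 − 0.0060) − 1 = 11.4990%
So the realized real rate is 1150 basis points.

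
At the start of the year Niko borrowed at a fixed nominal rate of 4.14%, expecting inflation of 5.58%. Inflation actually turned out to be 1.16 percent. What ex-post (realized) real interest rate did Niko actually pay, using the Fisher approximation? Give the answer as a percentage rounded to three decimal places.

Ex-post: 4.14% − 1.16% = 2.980%
So the realized real rate is 2.980%.

2.980%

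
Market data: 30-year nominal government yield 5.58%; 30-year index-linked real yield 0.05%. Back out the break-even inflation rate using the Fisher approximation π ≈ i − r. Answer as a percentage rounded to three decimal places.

5.530%

π ≈ i − r = 5.58% − 0.05% → 5.530%.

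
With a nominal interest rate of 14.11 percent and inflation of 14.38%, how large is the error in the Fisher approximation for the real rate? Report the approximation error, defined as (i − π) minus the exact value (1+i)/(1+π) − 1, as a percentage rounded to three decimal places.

Approximate: r ≈ 14.110% − 14.380% = -0.2700%
Exact: (1 + 0.1411)/(1 + 0.1438) − 1 = -0.2361%
Error = -0.2700% − (-0.2361%) = -0.0339% → -0.034%.

-0.034%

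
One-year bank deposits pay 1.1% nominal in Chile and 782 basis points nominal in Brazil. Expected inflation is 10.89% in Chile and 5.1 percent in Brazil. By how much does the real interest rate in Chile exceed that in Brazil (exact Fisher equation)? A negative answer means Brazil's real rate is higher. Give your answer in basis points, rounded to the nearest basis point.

-1142 basis points

Chile: (1 + 0.0110)/(1 + 0.1089) − 1 = -8.8286%
Brazil: (1 + 0.0782)/(1 + 0.0510) − 1 = 2.5880%
Differential = -8.8286% − 2.5880% = -11.4166% → -1142 basis points.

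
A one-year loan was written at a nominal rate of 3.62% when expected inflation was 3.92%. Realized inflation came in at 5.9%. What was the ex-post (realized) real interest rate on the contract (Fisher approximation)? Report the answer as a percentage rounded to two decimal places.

Ex-post: 3.62% − 5.9% = -2.280%
So the realized real rate is -2.28%.

-2.28%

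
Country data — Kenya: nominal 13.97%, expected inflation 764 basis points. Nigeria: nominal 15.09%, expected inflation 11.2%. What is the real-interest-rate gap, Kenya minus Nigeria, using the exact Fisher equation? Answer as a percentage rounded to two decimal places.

Kenya: (1 + 0.1397)/(1 + 0.0764) − 1 = 5.8807%
Nigeria: (1 + 0.1509)/(1 + 0.1120) − 1 = 3.4982%
Differential = 5.8807% − 3.4982% = 2.3825% → 2.38%.

2.38%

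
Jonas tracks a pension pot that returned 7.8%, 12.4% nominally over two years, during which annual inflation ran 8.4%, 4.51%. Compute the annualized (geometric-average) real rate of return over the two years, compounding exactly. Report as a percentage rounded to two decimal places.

Nominal growth factor = 1.0780 × 1.1240 = 1.21167200
Price-level growth factor = 1.0840 × 1.0451 = 1.13288840
Real growth factor = 1.21167200 / 1.13288840 = 1.06954224
Annualized real rate = 1.06954224^(1/2) − 1 = 3.4187% → 3.42%.

3.42%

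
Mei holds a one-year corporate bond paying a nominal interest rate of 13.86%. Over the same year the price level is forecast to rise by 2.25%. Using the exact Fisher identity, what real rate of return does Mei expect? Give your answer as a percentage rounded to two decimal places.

1 + r = 1.13860 / 1.02250 = 1.113545
r = 1.113545 − 1 = 11.3545%, i.e. 11.35%.

11.35%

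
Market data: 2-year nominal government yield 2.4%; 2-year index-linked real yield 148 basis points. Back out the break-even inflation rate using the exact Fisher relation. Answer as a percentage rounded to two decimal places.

(1 + π) = (1 + i)/(1 + r) = 1.02400 / 1.01480 = 1.009066
Break-even inflation = 1.009066 − 1 → 0.91%.

0.91%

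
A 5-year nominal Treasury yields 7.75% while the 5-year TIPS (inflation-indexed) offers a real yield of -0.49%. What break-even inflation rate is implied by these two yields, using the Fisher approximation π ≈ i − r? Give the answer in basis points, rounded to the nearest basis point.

π ≈ i − r = 7.75% − (-0.49%) → 824 basis points.

824 basis points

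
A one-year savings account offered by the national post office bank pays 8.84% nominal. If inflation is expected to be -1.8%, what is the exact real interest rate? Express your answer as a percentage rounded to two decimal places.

1 + r = 1.08840 / 0.98200 = 1.1083503
r = 1.1083503 − 1 = 10.83503%, i.e. 10.84%.

10.84%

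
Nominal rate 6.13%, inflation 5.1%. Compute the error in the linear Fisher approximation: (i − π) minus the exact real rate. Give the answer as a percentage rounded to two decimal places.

Approximate: r ≈ 6.130% − 5.100% = 1.0300%
Exact: (1 + 0.0613)/(1 + 0.0510) − 1 = 0.9800%
Error = 1.0300% − 0.9800% = 0.0500% → 0.05%.

0.05%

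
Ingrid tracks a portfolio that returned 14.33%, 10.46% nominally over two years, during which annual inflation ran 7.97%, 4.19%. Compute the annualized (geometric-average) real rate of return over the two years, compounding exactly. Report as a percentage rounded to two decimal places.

Compound the nominal returns: 1.1433 × 1.1046 = 1.26288918.
Compound inflation: 1.0797 × 1.0419 = 1.12493943.
Deflate: 1.26288918 / 1.12493943 = 1.12262860.
Annualized real rate = 1.12262860^(1/2) − 1 = 5.9542% → 5.95%.

5.95%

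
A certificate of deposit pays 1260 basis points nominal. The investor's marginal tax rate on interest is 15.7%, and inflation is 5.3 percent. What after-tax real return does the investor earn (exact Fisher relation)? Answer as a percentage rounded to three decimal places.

5.054%

After-tax nominal return = 12.6% × (1 − 0.157) = 10.6218%.
1 + r = 1.106218 / 1.05300 = 1.050539
After-tax real rate = 1.050539 − 1 → 5.054%.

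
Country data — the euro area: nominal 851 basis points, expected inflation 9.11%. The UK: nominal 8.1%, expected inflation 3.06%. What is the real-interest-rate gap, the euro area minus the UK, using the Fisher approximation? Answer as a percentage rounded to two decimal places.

The euro area: 8.51% − 9.11% = -0.600%
The UK: 8.1% − 3.06% = 5.040%
Differential = -5.640% → -5.64%.

-5.64%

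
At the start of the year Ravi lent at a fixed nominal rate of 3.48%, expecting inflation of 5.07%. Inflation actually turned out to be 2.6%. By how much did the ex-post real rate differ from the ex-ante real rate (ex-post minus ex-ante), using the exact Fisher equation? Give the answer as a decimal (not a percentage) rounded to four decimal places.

0.0237

Ex-ante: (1 + 0.0348)/(1 + 0.0507) − 1 = -1.5133%
Ex-post: (1 + 0.0348)/(1 + 0.0260) − 1 = 0.8577%
Difference (ex-post − ex-ante) = 2.3710% → 0.0237.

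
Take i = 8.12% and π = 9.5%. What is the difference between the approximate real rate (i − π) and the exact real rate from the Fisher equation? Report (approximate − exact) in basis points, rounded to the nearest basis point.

Approximate: r ≈ 8.120% − 9.500% = -1.3800%
Exact: (1 + 0.0812)/(1 + 0.0950) − 1 = -1.2603%
Error = -1.3800% − (-1.2603%) = -0.1197% → -12 basis points.

-12 basis points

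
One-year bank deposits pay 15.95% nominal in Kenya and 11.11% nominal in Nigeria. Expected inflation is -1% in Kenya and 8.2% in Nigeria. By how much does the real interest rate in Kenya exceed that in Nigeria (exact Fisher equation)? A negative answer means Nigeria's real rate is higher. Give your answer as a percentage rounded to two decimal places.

Kenya: (1 + 0.1595)/(1 − 0.0100) − 1 = 17.1212%
Nigeria: (1 + 0.1111)/(1 + 0.0820) − 1 = 2.6895%
Differential = 17.1212% − 2.6895% = 14.4317% → 14.43%.

14.43%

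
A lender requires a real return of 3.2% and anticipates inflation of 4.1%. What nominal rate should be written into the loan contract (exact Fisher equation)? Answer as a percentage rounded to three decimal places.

(1 + i) = (1 + r)(1 + π) = 1.03200 × 1.04100 = 1.074312
i = 1.074312 − 1, so the required nominal rate is 7.431%.

7.431%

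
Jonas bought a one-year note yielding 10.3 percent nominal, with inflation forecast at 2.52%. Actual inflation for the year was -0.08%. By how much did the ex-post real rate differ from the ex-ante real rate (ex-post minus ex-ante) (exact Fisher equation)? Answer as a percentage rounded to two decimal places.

2.80%

Ex-ante: (1 + 0.1030)/(1 + 0.0252) − 1 = 7.5888%
Ex-post: (1 + 0.1030)/(1 − 0.0008) − 1 = 10.3883%
Difference (ex-post − ex-ante) = 2.7995% → 2.80%.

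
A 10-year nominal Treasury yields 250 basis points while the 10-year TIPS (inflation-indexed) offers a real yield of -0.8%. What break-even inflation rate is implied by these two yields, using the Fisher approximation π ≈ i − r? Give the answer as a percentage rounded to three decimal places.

3.300%

π ≈ i − r = 2.5% − (-0.8%) → 3.300%.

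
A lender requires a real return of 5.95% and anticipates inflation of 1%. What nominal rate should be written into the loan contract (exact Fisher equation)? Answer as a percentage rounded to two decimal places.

(1 + i) = (1 + r)(1 + π) = 1.05950 × 1.01000 = 1.070095
i = 1.070095 − 1, so the required nominal rate is 7.01%.

7.01%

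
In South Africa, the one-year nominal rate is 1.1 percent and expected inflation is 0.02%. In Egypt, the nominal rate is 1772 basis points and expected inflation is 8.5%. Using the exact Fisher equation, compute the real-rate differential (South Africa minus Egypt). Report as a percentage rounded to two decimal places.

-7.42%

South Africa: (1 + 0.0110)/(1 + 0.0002) − 1 = 1.0798%
Egypt: (1 + 0.1772)/(1 + 0.0850) − 1 = 8.4977%
Differential = 1.0798% − 8.4977% = -7.4179% → -7.42%.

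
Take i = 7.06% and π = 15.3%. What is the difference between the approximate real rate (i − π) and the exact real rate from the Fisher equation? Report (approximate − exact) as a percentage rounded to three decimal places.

Approximate: r ≈ 7.060% − 15.300% = -8.2400%
Exact: (1 + 0.0706)/(1 + 0.1530) − 1 = -7.1466%
Error = -8.2400% − (-7.1466%) = -1.0934% → -1.093%.

-1.093%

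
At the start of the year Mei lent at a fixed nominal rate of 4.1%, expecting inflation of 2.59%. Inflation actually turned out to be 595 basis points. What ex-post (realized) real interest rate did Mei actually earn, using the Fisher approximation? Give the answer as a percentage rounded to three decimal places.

Ex-post: 4.1% − 5.95% = -1.850%
So the realized real rate is -1.850%.

-1.850%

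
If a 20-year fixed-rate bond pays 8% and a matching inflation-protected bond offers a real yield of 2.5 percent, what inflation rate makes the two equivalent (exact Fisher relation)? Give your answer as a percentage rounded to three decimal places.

5.366%

(1 + π) = (1 + i)/(1 + r) = 1.08000 / 1.02500 = 1.053659
Break-even inflation = 1.053659 − 1 → 5.366%.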